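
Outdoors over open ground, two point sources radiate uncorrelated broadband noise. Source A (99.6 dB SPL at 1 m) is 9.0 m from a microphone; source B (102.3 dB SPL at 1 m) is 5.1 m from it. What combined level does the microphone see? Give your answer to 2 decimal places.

At the listener: L_A = 99.6 − 20·log₁₀(9.0) = 80.515 dB; L_B = 102.3 − 20·log₁₀(5.1) = 88.149 dB.
Combined: 10·log₁₀(10^(80.515/10)+10^(88.149/10)) = 88.84 dB SPL.

88.84 dB SPL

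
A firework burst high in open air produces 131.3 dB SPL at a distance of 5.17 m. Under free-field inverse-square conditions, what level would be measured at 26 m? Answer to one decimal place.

117.3 dB SPL

Free-field point source: level drops by 20·log₁₀ of the distance ratio.
ΔL = −20·log₁₀(26/5.17) = -14.03 dB, so L₂ = 131.3 + (-14.03) = 117.3 dB SPL.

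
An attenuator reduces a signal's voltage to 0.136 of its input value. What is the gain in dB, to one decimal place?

-17.3 dB

Voltage is an amplitude quantity, so gain = 20·log₁₀(V_out/V_in).
20·log₁₀(0.136) = -17.3 dB.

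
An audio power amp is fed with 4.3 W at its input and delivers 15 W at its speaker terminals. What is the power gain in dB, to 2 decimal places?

5.43 dB

For a power ratio, dB = 10·log₁₀(P₂/P₁).
10·log₁₀(15/4.3) = 10·log₁₀(3.488) = 5.43 dB.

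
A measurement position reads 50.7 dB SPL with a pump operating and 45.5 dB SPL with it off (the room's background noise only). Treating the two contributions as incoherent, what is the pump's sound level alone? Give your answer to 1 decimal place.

49.1 dB SPL

Subtract intensities: L_src = 10·log₁₀(10^(L_total/10) − 10^(L_bg/10)).
L_src = 10·log₁₀(10^(50.7/10) − 10^(45.5/10)) = 10·log₁₀(82010) = 49.1 dB SPL.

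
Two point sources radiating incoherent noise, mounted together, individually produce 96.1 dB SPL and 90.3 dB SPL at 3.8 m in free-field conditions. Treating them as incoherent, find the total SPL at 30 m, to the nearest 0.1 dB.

Combined at 3.8 m: 10·log₁₀(10^(96.1/10)+10^(90.3/10)) = 97.11 dB SPL.
Then apply −20·log₁₀(30/3.8) = -17.95 dB → 79.2 dB SPL.

79.2 dB SPL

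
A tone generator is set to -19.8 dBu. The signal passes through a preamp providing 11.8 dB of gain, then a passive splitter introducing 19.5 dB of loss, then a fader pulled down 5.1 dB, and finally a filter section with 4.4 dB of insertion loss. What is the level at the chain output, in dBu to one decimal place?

-37.0 dBu

Gain stages sum in dB:
-19.8 + 11.8 − 19.5 − 5.1 − 4.4 = -37.0 dBu.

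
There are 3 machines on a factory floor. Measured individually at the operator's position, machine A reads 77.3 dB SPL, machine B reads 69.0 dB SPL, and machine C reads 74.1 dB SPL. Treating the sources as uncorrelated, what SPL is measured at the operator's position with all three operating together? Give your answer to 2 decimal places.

Incoherent sources sum as intensities:
L_total = 10·log₁₀(10^(77.3/10) + 10^(69.0/10) + 10^(74.1/10)) = 10·log₁₀(87350000) = 79.41 dB SPL.

79.41 dB SPL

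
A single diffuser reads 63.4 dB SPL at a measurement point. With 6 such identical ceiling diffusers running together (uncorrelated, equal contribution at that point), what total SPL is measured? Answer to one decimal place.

6 equal incoherent sources raise the level by 10·log₁₀(6) = 7.78 dB.
L_total = 63.4 + 7.78 = 71.2 dB SPL.

71.2 dB SPL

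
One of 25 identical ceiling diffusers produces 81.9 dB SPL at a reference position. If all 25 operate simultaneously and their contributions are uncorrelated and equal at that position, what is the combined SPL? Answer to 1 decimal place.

25 equal incoherent sources raise the level by 10·log₁₀(25) = 13.98 dB.
L_total = 81.9 + 13.98 = 95.9 dB SPL.

95.9 dB SPL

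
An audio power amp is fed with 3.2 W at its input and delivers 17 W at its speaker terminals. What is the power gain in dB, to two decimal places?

Power ratio → dB uses the 10·log₁₀ form:
10·log₁₀(17/3.2) = 10·log₁₀(5.312) = 7.25 dB.

7.25 dB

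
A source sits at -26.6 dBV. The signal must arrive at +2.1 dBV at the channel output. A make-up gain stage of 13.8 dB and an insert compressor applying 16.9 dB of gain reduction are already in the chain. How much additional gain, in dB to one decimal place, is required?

31.8 dB

The required make-up gain is the shortfall in the dB sum.
G = +2.1 − (-26.6) − 13.8 + 16.9 = 31.8 dB.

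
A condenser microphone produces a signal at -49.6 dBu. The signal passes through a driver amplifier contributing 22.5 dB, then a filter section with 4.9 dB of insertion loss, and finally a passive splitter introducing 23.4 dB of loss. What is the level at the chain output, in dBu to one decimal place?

-55.4 dBu

In dB, series stages simply add:
-49.6 + 22.5 − 4.9 − 23.4 = -55.4 dBu.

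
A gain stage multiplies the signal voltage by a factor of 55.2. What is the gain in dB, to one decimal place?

For a voltage ratio, dB = 20·log₁₀(V₂/V₁).
20·log₁₀(55.2) = 34.8 dB.

34.8 dB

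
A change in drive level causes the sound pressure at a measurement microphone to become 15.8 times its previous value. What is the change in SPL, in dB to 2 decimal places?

SPL change from a pressure ratio uses the 20·log₁₀ form:
20·log₁₀(15.8) = 23.97 dB.

23.97 dB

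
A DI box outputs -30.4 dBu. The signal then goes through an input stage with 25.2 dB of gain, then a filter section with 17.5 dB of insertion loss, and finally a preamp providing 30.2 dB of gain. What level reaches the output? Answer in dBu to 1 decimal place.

In dB, series stages simply add:
-30.4 + 25.2 − 17.5 + 30.2 = +7.5 dBu.

+7.5 dBu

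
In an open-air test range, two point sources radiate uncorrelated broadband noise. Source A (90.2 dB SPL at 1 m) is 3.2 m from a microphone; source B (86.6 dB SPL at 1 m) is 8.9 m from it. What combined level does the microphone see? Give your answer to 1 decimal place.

80.3 dB SPL

At the listener: L_A = 90.2 − 20·log₁₀(3.2) = 80.10 dB; L_B = 86.6 − 20·log₁₀(8.9) = 67.61 dB.
Combined: 10·log₁₀(10^(80.10/10)+10^(67.61/10)) = 80.3 dB SPL.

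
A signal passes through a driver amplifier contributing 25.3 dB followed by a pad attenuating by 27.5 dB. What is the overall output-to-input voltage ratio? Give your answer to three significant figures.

0.776

Net gain = 25.3 + (−27.5) = -2.2 dB.
Voltage ratio = 10^(-2.2/20) = 0.776.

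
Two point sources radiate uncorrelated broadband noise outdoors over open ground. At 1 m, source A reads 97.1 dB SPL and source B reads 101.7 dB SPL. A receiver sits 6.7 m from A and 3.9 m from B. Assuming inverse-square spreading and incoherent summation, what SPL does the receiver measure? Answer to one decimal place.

At the listener: L_A = 97.1 − 20·log₁₀(6.7) = 80.58 dB; L_B = 101.7 − 20·log₁₀(3.9) = 89.88 dB.
Combined: 10·log₁₀(10^(80.58/10)+10^(89.88/10)) = 90.4 dB SPL.

90.4 dB SPL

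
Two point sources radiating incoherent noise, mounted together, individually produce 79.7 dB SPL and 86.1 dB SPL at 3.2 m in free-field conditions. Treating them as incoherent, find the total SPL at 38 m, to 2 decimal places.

65.50 dB SPL

Combined at 3.2 m: 10·log₁₀(10^(79.7/10)+10^(86.1/10)) = 86.996 dB SPL.
Then apply −20·log₁₀(38/3.2) = -21.493 dB → 65.50 dB SPL.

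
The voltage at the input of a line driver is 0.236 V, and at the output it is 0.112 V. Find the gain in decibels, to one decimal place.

Voltage is an amplitude quantity, so gain = 20·log₁₀(V_out/V_in).
20·log₁₀(0.112/0.236) = 20·log₁₀(0.4746) = -6.5 dB.

-6.5 dB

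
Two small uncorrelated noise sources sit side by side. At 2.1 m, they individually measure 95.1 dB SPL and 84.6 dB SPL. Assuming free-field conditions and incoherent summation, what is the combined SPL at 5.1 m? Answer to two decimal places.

87.76 dB SPL

Combined at 2.1 m: 10·log₁₀(10^(95.1/10)+10^(84.6/10)) = 95.471 dB SPL.
Then apply −20·log₁₀(5.1/2.1) = -7.707 dB → 87.76 dB SPL.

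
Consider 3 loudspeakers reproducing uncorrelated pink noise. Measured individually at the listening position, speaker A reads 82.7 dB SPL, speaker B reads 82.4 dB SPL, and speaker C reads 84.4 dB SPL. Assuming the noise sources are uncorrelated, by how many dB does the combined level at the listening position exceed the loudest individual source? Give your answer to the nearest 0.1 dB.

Incoherent sources sum as intensities:
L_total = 10·log₁₀(10^(82.7/10) + 10^(82.4/10) + 10^(84.4/10)) = 88.03 dB SPL.
Excess over the loudest (84.4 dB): 88.03 − 84.4 = 3.6 dB.

3.6 dB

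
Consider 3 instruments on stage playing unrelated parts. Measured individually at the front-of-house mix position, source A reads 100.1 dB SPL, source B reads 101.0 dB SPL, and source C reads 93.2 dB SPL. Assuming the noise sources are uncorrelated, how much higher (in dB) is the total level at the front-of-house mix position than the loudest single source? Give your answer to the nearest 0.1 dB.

3.0 dB

Uncorrelated sources add in intensity (power), not in dB.
L_total = 10·log₁₀(10^(100.1/10) + 10^(101.0/10) + 10^(93.2/10)) = 103.96 dB SPL.
Excess over the loudest (101.0 dB): 103.96 − 101.0 = 3.0 dB.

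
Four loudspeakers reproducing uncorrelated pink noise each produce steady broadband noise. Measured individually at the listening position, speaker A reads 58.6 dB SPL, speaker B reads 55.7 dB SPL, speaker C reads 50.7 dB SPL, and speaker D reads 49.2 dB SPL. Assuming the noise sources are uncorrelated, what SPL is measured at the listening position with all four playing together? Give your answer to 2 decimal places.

61.13 dB SPL

Incoherent sources sum as intensities:
L_total = 10·log₁₀(10^(58.6/10) + 10^(55.7/10) + 10^(50.7/10) + 10^(49.2/10)) = 10·log₁₀(1297000) = 61.13 dB SPL.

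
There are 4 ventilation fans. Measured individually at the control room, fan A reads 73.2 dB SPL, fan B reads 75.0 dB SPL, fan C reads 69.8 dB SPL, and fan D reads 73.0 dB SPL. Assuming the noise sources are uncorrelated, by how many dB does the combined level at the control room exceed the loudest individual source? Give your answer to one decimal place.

Incoherent sources sum as intensities:
L_total = 10·log₁₀(10^(73.2/10) + 10^(75.0/10) + 10^(69.8/10) + 10^(73.0/10)) = 79.14 dB SPL.
Excess over the loudest (75.0 dB): 79.14 − 75.0 = 4.1 dB.

4.1 dB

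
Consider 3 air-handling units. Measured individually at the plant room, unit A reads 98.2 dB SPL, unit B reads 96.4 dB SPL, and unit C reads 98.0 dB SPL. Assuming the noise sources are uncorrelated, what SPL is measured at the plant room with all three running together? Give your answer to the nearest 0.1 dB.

Uncorrelated sources add in intensity (power), not in dB.
L_total = 10·log₁₀(10^(98.2/10) + 10^(96.4/10) + 10^(98.0/10)) = 10·log₁₀(17282000000) = 102.4 dB SPL.

102.4 dB SPL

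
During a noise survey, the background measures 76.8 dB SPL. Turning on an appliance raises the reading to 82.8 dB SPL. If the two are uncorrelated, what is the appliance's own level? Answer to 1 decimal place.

81.5 dB SPL

Remove the background by subtracting linear intensities:
L_src = 10·log₁₀(10^(82.8/10) − 10^(76.8/10)) = 10·log₁₀(142700000) = 81.5 dB SPL.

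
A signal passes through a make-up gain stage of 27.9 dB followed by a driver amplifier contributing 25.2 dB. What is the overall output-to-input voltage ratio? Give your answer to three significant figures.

452

Net gain = 27.9 + 25.2 = 53.1 dB.
Voltage ratio = 10^(53.1/20) = 452.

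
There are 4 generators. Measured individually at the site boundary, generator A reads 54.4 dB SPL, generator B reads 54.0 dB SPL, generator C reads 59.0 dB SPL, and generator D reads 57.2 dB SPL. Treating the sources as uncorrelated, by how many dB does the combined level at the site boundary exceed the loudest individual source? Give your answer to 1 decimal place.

Add the sources as powers (linear), then convert back to dB:
L_total = 10·log₁₀(10^(54.4/10) + 10^(54.0/10) + 10^(59.0/10) + 10^(57.2/10)) = 62.66 dB SPL.
Excess over the loudest (59.0 dB): 62.66 − 59.0 = 3.7 dB.

3.7 dB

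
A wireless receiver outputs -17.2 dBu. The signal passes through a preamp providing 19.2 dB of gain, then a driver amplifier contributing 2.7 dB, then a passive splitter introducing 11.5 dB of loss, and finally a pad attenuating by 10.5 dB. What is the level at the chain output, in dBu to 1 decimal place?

Cascaded gains and losses add directly in dB.
-17.2 + 19.2 + 2.7 − 11.5 − 10.5 = -17.3 dBu.

-17.3 dBu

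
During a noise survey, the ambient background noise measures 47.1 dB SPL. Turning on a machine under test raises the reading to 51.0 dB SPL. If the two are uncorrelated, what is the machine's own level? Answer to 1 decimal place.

Remove the background by subtracting linear intensities:
L_src = 10·log₁₀(10^(51.0/10) − 10^(47.1/10)) = 10·log₁₀(74610) = 48.7 dB SPL.

48.7 dB SPL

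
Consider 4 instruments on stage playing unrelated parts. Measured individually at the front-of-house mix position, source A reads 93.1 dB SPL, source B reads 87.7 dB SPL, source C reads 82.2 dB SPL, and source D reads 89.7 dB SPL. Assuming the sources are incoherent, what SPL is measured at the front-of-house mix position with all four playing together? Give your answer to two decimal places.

Incoherent sources sum as intensities:
L_total = 10·log₁₀(10^(93.1/10) + 10^(87.7/10) + 10^(82.2/10) + 10^(89.7/10)) = 10·log₁₀(3730000000) = 95.72 dB SPL.

95.72 dB SPL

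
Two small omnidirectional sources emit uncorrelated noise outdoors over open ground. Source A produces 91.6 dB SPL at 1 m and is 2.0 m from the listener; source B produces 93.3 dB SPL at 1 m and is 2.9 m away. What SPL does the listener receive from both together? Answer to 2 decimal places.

At the listener: L_A = 91.6 − 20·log₁₀(2.0) = 85.579 dB; L_B = 93.3 − 20·log₁₀(2.9) = 84.052 dB.
Combined: 10·log₁₀(10^(85.579/10)+10^(84.052/10)) = 87.89 dB SPL.

87.89 dB SPL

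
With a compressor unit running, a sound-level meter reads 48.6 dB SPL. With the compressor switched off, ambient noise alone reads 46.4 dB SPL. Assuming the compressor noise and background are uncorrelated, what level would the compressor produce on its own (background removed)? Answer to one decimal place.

44.6 dB SPL

Subtract intensities: L_src = 10·log₁₀(10^(L_total/10) − 10^(L_bg/10)).
L_src = 10·log₁₀(10^(48.6/10) − 10^(46.4/10)) = 10·log₁₀(28790) = 44.6 dB SPL.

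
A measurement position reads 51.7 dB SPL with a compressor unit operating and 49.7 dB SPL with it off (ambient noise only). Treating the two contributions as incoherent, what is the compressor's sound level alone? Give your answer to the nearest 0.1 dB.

Remove the background by subtracting linear intensities:
L_src = 10·log₁₀(10^(51.7/10) − 10^(49.7/10)) = 10·log₁₀(54590) = 47.4 dB SPL.

47.4 dB SPL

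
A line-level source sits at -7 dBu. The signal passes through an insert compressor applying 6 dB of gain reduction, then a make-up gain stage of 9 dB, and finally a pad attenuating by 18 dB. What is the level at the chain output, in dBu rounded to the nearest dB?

Gain stages sum in dB:
-7 − 6 + 9 − 18 = -22 dBu.

-22 dBu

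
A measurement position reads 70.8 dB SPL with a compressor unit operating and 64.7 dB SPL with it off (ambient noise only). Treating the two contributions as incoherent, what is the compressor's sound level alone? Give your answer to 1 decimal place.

69.6 dB SPL

Background correction is a power subtraction:
L_src = 10·log₁₀(10^(70.8/10) − 10^(64.7/10)) = 10·log₁₀(9071000) = 69.6 dB SPL.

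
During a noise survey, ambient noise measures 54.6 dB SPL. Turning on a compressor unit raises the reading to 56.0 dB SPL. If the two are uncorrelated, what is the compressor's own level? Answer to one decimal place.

50.4 dB SPL

Background correction is a power subtraction:
L_src = 10·log₁₀(10^(56.0/10) − 10^(54.6/10)) = 10·log₁₀(109700) = 50.4 dB SPL.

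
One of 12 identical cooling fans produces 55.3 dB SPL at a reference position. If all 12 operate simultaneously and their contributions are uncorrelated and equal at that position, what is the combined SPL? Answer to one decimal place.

12 equal incoherent sources raise the level by 10·log₁₀(12) = 10.79 dB.
L_total = 55.3 + 10.79 = 66.1 dB SPL.

66.1 dB SPL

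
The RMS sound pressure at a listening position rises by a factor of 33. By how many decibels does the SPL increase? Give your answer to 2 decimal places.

30.37 dB

Sound pressure is an amplitude quantity: ΔL = 20·log₁₀(p₂/p₁).
20·log₁₀(33) = 30.37 dB.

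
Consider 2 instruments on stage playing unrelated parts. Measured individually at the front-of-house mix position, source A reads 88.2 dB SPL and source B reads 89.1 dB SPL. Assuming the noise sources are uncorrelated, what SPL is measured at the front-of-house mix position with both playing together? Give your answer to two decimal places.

Uncorrelated sources add in intensity (power), not in dB.
L_total = 10·log₁₀(10^(88.2/10) + 10^(89.1/10)) = 10·log₁₀(1474000000) = 91.68 dB SPL.

91.68 dB SPL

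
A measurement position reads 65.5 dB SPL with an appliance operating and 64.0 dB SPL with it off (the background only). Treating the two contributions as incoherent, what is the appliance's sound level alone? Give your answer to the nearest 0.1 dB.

Remove the background by subtracting linear intensities:
L_src = 10·log₁₀(10^(65.5/10) − 10^(64.0/10)) = 10·log₁₀(1036000) = 60.2 dB SPL.

60.2 dB SPL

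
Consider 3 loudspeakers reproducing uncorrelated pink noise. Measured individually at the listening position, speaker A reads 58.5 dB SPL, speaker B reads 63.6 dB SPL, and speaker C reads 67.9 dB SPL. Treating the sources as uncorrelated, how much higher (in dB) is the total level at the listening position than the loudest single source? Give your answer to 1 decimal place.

Incoherent sources sum as intensities:
L_total = 10·log₁₀(10^(58.5/10) + 10^(63.6/10) + 10^(67.9/10)) = 69.62 dB SPL.
Excess over the loudest (67.9 dB): 69.62 − 67.9 = 1.7 dB.

1.7 dB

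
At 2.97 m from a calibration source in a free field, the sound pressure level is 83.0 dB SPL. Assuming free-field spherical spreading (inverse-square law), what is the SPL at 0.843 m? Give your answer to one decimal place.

93.9 dB SPL

Inverse-square spreading gives ΔL = −20·log₁₀(d₂/d₁).
ΔL = −20·log₁₀(0.843/2.97) = 10.94 dB, so L₂ = 83.0 + (10.94) = 93.9 dB SPL.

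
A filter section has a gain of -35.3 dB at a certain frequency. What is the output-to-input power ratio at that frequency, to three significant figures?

0.000295

Power ratio = 10^(dB/10).
10^(-35.3/10) = 10^(-3.530) = 0.000295.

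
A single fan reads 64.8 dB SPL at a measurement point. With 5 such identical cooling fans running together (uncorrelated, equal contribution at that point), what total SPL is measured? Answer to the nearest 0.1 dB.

71.8 dB SPL

5 equal incoherent sources raise the level by 10·log₁₀(5) = 6.99 dB.
L_total = 64.8 + 6.99 = 71.8 dB SPL.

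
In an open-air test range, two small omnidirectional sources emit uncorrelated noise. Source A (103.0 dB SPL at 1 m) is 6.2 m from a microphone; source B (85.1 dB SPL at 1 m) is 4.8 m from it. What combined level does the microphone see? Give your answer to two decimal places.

87.27 dB SPL

At the listener: L_A = 103.0 − 20·log₁₀(6.2) = 87.152 dB; L_B = 85.1 − 20·log₁₀(4.8) = 71.475 dB.
Combined: 10·log₁₀(10^(87.152/10)+10^(71.475/10)) = 87.27 dB SPL.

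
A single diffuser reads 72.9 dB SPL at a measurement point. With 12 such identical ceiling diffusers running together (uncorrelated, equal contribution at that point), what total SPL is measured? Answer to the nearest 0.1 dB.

83.7 dB SPL

12 equal incoherent sources raise the level by 10·log₁₀(12) = 10.79 dB.
L_total = 72.9 + 10.79 = 83.7 dB SPL.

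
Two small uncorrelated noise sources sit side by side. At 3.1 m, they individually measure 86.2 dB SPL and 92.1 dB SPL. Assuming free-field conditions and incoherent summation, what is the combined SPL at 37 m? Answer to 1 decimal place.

Combined at 3.1 m: 10·log₁₀(10^(86.2/10)+10^(92.1/10)) = 93.09 dB SPL.
Then apply −20·log₁₀(37/3.1) = -21.54 dB → 71.6 dB SPL.

71.6 dB SPL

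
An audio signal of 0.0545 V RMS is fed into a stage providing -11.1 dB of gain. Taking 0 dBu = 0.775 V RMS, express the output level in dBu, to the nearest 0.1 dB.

-34.2 dBu

Input level: 20·log₁₀(0.0545/0.775) = -23.06 dBu.
Output: -23.06 − 11.1 = -34.2 dBu.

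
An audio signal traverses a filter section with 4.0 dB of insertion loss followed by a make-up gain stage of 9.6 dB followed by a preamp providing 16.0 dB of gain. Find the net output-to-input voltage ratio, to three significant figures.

Net gain = (−4.0) + 9.6 + 16.0 = 21.6 dB.
Voltage ratio = 10^(21.6/20) = 12.0.

12.0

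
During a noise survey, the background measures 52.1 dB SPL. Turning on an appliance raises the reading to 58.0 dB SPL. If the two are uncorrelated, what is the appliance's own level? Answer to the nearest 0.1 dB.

56.7 dB SPL

Subtract intensities: L_src = 10·log₁₀(10^(L_total/10) − 10^(L_bg/10)).
L_src = 10·log₁₀(10^(58.0/10) − 10^(52.1/10)) = 10·log₁₀(468800) = 56.7 dB SPL.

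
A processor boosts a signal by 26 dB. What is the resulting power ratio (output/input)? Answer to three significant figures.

398

Power ratio = 10^(dB/10).
10^(26/10) = 10^(2.600) = 398.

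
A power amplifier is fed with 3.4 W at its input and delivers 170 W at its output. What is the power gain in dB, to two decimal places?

Power ratio → dB uses the 10·log₁₀ form:
10·log₁₀(170/3.4) = 10·log₁₀(50.00) = 16.99 dB.

16.99 dB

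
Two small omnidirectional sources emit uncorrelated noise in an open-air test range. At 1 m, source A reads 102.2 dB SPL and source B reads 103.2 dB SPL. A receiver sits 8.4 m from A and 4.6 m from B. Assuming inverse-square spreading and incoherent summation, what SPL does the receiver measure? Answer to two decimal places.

90.87 dB SPL

At the listener: L_A = 102.2 − 20·log₁₀(8.4) = 83.714 dB; L_B = 103.2 − 20·log₁₀(4.6) = 89.945 dB.
Combined: 10·log₁₀(10^(83.714/10)+10^(89.945/10)) = 90.87 dB SPL.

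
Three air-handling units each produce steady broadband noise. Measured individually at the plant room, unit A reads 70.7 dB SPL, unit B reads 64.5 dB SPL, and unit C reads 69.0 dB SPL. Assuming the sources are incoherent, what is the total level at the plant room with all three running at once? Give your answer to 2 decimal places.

73.52 dB SPL

Uncorrelated sources add in intensity (power), not in dB.
L_total = 10·log₁₀(10^(70.7/10) + 10^(64.5/10) + 10^(69.0/10)) = 10·log₁₀(22510000) = 73.52 dB SPL.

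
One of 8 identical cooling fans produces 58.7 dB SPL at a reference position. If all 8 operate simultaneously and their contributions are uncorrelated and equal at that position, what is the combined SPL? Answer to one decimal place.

8 equal incoherent sources raise the level by 10·log₁₀(8) = 9.03 dB.
L_total = 58.7 + 9.03 = 67.7 dB SPL.

67.7 dB SPL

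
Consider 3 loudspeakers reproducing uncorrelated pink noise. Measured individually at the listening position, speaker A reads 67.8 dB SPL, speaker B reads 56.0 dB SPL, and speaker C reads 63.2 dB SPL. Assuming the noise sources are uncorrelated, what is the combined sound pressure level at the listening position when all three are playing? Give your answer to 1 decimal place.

69.3 dB SPL

Incoherent sources sum as intensities:
L_total = 10·log₁₀(10^(67.8/10) + 10^(56.0/10) + 10^(63.2/10)) = 10·log₁₀(8513000) = 69.3 dB SPL.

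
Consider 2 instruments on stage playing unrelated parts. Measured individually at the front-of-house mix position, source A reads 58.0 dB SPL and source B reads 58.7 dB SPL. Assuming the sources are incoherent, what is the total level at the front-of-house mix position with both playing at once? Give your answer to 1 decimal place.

Uncorrelated sources add in intensity (power), not in dB.
L_total = 10·log₁₀(10^(58.0/10) + 10^(58.7/10)) = 10·log₁₀(1372000) = 61.4 dB SPL.

61.4 dB SPL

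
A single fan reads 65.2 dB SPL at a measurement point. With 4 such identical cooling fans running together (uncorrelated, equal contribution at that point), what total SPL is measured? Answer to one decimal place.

4 equal incoherent sources raise the level by 10·log₁₀(4) = 6.02 dB.
L_total = 65.2 + 6.02 = 71.2 dB SPL.

71.2 dB SPL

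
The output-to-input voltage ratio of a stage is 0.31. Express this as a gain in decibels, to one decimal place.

For a voltage ratio, dB = 20·log₁₀(V₂/V₁).
20·log₁₀(0.31) = -10.2 dB.

-10.2 dB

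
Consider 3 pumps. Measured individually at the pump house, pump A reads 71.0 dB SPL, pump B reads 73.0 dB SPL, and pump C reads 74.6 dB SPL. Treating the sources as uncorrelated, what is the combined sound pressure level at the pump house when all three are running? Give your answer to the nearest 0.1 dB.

Add the sources as powers (linear), then convert back to dB:
L_total = 10·log₁₀(10^(71.0/10) + 10^(73.0/10) + 10^(74.6/10)) = 10·log₁₀(61380000) = 77.9 dB SPL.

77.9 dB SPL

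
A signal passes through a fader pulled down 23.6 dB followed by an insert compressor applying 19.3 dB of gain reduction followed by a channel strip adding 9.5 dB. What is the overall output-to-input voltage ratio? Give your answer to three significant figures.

Net gain = (−23.6) + (−19.3) + 9.5 = -33.4 dB.
Voltage ratio = 10^(-33.4/20) = 0.0214.

0.0214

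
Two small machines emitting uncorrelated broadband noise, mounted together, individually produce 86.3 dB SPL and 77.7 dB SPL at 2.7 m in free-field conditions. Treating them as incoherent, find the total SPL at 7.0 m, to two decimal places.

78.59 dB SPL

Combined at 2.7 m: 10·log₁₀(10^(86.3/10)+10^(77.7/10)) = 86.862 dB SPL.
Then apply −20·log₁₀(7.0/2.7) = -8.275 dB → 78.59 dB SPL.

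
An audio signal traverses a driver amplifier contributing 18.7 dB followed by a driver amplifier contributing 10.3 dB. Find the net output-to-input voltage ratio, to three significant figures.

28.2

Net gain = 18.7 + 10.3 = 29.0 dB.
Voltage ratio = 10^(29.0/20) = 28.2.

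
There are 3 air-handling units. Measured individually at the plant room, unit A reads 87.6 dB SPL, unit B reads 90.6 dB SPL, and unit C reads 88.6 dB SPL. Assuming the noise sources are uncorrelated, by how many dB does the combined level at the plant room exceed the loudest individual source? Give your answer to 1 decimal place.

3.3 dB

Incoherent sources sum as intensities:
L_total = 10·log₁₀(10^(87.6/10) + 10^(90.6/10) + 10^(88.6/10)) = 93.89 dB SPL.
Excess over the loudest (90.6 dB): 93.89 − 90.6 = 3.3 dB.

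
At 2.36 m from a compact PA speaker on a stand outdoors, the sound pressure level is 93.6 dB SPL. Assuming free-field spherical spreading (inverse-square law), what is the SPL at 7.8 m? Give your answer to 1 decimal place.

Free-field point source: level drops by 20·log₁₀ of the distance ratio.
ΔL = −20·log₁₀(7.8/2.36) = -10.38 dB, so L₂ = 93.6 + (-10.38) = 83.2 dB SPL.

83.2 dB SPL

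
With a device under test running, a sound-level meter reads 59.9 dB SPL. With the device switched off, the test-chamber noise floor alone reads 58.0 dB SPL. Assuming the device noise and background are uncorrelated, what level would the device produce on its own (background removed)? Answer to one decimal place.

55.4 dB SPL

Remove the background by subtracting linear intensities:
L_src = 10·log₁₀(10^(59.9/10) − 10^(58.0/10)) = 10·log₁₀(346300) = 55.4 dB SPL.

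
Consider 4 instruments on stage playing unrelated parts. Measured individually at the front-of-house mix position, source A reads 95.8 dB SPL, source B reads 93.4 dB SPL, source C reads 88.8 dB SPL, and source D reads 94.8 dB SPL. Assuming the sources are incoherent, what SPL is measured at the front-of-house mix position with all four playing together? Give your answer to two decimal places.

99.90 dB SPL

Add the sources as powers (linear), then convert back to dB:
L_total = 10·log₁₀(10^(95.8/10) + 10^(93.4/10) + 10^(88.8/10) + 10^(94.8/10)) = 10·log₁₀(9768000000) = 99.90 dB SPL.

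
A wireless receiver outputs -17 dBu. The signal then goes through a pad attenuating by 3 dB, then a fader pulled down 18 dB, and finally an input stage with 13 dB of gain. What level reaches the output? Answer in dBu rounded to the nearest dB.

-25 dBu

In dB, series stages simply add:
-17 − 3 − 18 + 13 = -25 dBu.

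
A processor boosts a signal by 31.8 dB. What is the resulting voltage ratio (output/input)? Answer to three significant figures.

38.9

Voltage ratio = 10^(dB/20).
10^(31.8/20) = 10^(1.590) = 38.9.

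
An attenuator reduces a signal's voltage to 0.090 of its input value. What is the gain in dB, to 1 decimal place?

-20.9 dB

Voltage ratio → dB uses the 20·log₁₀ form:
20·log₁₀(0.090) = -20.9 dB.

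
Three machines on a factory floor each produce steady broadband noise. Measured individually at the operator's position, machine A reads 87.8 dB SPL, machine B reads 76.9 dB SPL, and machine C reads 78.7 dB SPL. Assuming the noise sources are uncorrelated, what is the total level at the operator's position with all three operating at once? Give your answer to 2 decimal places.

Incoherent sources sum as intensities:
L_total = 10·log₁₀(10^(87.8/10) + 10^(76.9/10) + 10^(78.7/10)) = 10·log₁₀(725700000) = 88.61 dB SPL.

88.61 dB SPL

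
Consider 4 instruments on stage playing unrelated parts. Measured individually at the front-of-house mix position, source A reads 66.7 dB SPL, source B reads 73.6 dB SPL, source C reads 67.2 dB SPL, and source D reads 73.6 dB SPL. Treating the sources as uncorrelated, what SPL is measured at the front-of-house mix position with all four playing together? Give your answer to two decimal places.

Uncorrelated sources add in intensity (power), not in dB.
L_total = 10·log₁₀(10^(66.7/10) + 10^(73.6/10) + 10^(67.2/10) + 10^(73.6/10)) = 10·log₁₀(55740000) = 77.46 dB SPL.

77.46 dB SPL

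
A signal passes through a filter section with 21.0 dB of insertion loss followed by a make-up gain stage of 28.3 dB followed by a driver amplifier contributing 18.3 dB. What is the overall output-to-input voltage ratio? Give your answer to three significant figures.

Net gain = (−21.0) + 28.3 + 18.3 = 25.6 dB.
Voltage ratio = 10^(25.6/20) = 19.1.

19.1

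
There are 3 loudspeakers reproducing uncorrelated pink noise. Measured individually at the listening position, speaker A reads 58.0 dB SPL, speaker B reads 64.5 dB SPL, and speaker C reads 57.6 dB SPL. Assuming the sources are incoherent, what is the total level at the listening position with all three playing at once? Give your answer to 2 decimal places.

66.05 dB SPL

Incoherent sources sum as intensities:
L_total = 10·log₁₀(10^(58.0/10) + 10^(64.5/10) + 10^(57.6/10)) = 10·log₁₀(4025000) = 66.05 dB SPL.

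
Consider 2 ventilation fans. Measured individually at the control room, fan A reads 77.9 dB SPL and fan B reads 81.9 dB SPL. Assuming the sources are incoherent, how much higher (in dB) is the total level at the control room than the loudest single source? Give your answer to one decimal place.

Add the sources as powers (linear), then convert back to dB:
L_total = 10·log₁₀(10^(77.9/10) + 10^(81.9/10)) = 83.36 dB SPL.
Excess over the loudest (81.9 dB): 83.36 − 81.9 = 1.5 dB.

1.5 dB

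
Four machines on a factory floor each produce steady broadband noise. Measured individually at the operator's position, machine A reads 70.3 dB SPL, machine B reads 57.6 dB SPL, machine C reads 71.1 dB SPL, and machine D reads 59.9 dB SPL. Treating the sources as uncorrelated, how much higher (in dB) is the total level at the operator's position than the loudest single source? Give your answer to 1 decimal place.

Uncorrelated sources add in intensity (power), not in dB.
L_total = 10·log₁₀(10^(70.3/10) + 10^(57.6/10) + 10^(71.1/10) + 10^(59.9/10)) = 74.01 dB SPL.
Excess over the loudest (71.1 dB): 74.01 − 71.1 = 2.9 dB.

2.9 dB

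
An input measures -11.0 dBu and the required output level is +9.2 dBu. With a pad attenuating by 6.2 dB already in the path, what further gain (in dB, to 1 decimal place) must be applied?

26.4 dB

The required make-up gain is the shortfall in the dB sum.
G = +9.2 − (-11.0) + 6.2 = 26.4 dB.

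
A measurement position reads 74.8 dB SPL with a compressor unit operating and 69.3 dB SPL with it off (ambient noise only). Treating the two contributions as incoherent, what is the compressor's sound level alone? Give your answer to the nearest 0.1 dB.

73.4 dB SPL

Background correction is a power subtraction:
L_src = 10·log₁₀(10^(74.8/10) − 10^(69.3/10)) = 10·log₁₀(21690000) = 73.4 dB SPL.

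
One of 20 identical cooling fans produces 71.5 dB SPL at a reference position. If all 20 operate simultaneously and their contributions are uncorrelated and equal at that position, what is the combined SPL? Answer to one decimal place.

84.5 dB SPL

20 equal incoherent sources raise the level by 10·log₁₀(20) = 13.01 dB.
L_total = 71.5 + 13.01 = 84.5 dB SPL.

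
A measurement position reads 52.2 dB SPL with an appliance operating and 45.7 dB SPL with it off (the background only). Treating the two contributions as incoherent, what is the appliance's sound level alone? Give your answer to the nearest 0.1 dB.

Background correction is a power subtraction:
L_src = 10·log₁₀(10^(52.2/10) − 10^(45.7/10)) = 10·log₁₀(128800) = 51.1 dB SPL.

51.1 dB SPL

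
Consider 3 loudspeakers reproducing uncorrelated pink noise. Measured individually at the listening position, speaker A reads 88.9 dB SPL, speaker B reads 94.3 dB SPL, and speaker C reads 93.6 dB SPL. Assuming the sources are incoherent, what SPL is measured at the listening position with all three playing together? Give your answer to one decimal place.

97.6 dB SPL

Add the sources as powers (linear), then convert back to dB:
L_total = 10·log₁₀(10^(88.9/10) + 10^(94.3/10) + 10^(93.6/10)) = 10·log₁₀(5759000000) = 97.6 dB SPL.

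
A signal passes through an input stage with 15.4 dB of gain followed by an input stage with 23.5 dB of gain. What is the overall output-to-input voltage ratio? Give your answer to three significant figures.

Net gain = 15.4 + 23.5 = 38.9 dB.
Voltage ratio = 10^(38.9/20) = 88.1.

88.1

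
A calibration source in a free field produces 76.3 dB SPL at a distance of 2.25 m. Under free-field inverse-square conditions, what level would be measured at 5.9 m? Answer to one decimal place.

For a point source in a free field, ΔL = −20·log₁₀(d₂/d₁).
ΔL = −20·log₁₀(5.9/2.25) = -8.37 dB, so L₂ = 76.3 + (-8.37) = 67.9 dB SPL.

67.9 dB SPL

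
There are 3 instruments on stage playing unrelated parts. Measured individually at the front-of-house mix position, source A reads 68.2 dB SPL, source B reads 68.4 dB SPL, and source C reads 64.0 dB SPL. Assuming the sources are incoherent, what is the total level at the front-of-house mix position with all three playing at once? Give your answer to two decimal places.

72.05 dB SPL

Add the sources as powers (linear), then convert back to dB:
L_total = 10·log₁₀(10^(68.2/10) + 10^(68.4/10) + 10^(64.0/10)) = 10·log₁₀(16040000) = 72.05 dB SPL.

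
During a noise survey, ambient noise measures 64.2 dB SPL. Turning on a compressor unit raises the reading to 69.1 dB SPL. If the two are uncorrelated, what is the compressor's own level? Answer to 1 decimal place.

Remove the background by subtracting linear intensities:
L_src = 10·log₁₀(10^(69.1/10) − 10^(64.2/10)) = 10·log₁₀(5498000) = 67.4 dB SPL.

67.4 dB SPL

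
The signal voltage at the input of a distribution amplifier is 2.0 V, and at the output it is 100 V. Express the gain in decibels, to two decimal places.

33.98 dB

For a voltage ratio, dB = 20·log₁₀(V₂/V₁).
20·log₁₀(100/2.0) = 20·log₁₀(50.00) = 33.98 dB.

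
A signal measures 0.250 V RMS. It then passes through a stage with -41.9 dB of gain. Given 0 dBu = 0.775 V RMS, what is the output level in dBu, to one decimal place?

Input level: 20·log₁₀(0.250/0.775) = -9.83 dBu.
Output: -9.83 − 41.9 = -51.7 dBu.

-51.7 dBu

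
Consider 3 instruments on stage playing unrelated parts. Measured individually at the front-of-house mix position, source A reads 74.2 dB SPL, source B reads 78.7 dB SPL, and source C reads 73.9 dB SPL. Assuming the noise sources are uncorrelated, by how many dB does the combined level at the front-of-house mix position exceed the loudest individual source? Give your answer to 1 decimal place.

2.3 dB

Uncorrelated sources add in intensity (power), not in dB.
L_total = 10·log₁₀(10^(74.2/10) + 10^(78.7/10) + 10^(73.9/10)) = 80.97 dB SPL.
Excess over the loudest (78.7 dB): 80.97 − 78.7 = 2.3 dB.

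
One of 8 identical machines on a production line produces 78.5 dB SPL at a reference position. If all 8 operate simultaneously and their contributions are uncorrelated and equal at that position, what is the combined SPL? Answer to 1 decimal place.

8 equal incoherent sources raise the level by 10·log₁₀(8) = 9.03 dB.
L_total = 78.5 + 9.03 = 87.5 dB SPL.

87.5 dB SPL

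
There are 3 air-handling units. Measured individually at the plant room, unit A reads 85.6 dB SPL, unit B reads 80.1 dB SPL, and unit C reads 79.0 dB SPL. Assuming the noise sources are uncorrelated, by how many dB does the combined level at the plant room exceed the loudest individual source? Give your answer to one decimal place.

1.8 dB

Incoherent sources sum as intensities:
L_total = 10·log₁₀(10^(85.6/10) + 10^(80.1/10) + 10^(79.0/10)) = 87.36 dB SPL.
Excess over the loudest (85.6 dB): 87.36 − 85.6 = 1.8 dB.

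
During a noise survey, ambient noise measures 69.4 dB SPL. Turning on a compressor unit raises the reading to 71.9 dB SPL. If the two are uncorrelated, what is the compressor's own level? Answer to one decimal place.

Remove the background by subtracting linear intensities:
L_src = 10·log₁₀(10^(71.9/10) − 10^(69.4/10)) = 10·log₁₀(6779000) = 68.3 dB SPL.

68.3 dB SPL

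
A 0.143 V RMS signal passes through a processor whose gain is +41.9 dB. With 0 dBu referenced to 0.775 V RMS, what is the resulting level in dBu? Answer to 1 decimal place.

+27.2 dBu

Input level: 20·log₁₀(0.143/0.775) = -14.68 dBu.
Output: -14.68 + 41.9 = +27.2 dBu.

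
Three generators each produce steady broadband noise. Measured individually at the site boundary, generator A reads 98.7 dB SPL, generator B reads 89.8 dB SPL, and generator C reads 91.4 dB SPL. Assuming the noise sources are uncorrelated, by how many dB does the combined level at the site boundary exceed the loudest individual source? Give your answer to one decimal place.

1.2 dB

Uncorrelated sources add in intensity (power), not in dB.
L_total = 10·log₁₀(10^(98.7/10) + 10^(89.8/10) + 10^(91.4/10)) = 99.89 dB SPL.
Excess over the loudest (98.7 dB): 99.89 − 98.7 = 1.2 dB.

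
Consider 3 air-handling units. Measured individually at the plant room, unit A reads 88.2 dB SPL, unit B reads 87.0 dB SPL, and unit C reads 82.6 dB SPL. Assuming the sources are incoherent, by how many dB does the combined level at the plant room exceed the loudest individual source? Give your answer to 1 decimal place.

3.1 dB

Uncorrelated sources add in intensity (power), not in dB.
L_total = 10·log₁₀(10^(88.2/10) + 10^(87.0/10) + 10^(82.6/10)) = 91.28 dB SPL.
Excess over the loudest (88.2 dB): 91.28 − 88.2 = 3.1 dB.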